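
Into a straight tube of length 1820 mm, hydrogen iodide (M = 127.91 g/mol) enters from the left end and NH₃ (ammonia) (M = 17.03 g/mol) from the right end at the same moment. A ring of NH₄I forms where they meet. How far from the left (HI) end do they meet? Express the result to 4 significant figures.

Distances travelled in equal time are proportional to diffusion rates, so d_HI/d_NH₃ = √(M_NH₃/M_HI) = √(17.03/127.91) = 0.3649.
With d_HI + d_NH₃ = 1820 mm, d_NH₃ = 1820/(1 + 0.3649) = 1333 mm.
d_HI = 1820 − 1333 = 486.6 mm.

486.6 mm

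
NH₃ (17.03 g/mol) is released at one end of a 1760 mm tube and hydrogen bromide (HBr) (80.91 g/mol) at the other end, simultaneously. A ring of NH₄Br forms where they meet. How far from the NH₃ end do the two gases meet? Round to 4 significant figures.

In equal time, each gas travels a distance ∝ its rate ∝ 1/√M, so d_NH₃/d_HBr = √(M_HBr/M_NH₃) = √(80.91/17.03) = 2.180.
With d_NH₃ + d_HBr = 1760 mm, d_HBr = 1760/(1 + 2.180) = 553.5 mm.
d_NH₃ = 1760 − 553.5 = 1206 mm.

1206 mm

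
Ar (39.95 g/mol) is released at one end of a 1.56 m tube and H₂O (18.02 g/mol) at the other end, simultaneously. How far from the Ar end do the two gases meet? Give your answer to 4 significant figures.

Distances travelled in equal time are proportional to diffusion rates, so d_Ar/d_H₂O = √(M_H₂O/M_Ar) = √(18.02/39.95) = 0.6716.
With d_Ar + d_H₂O = 1.56 m, d_H₂O = 1.56/(1 + 0.6716) = 0.9332 m.
d_Ar = 1.56 − 0.9332 = 0.6268 m.

0.6268 m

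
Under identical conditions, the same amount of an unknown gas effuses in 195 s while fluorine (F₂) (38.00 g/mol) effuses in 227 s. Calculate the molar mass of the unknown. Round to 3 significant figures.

28.0 g/mol

Graham's law gives t_X/t_F₂ = √(M_X/M_F₂).
195/227 = 0.8590 = √(M_X/38.00)
M_X = 38.00 × 0.8590² = 38.00 × 0.7379 = 28.0 g/mol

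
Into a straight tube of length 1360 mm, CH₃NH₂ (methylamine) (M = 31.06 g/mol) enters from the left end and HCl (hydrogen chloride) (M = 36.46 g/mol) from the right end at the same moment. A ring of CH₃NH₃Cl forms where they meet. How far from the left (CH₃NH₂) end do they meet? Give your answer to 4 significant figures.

In equal time, each gas travels a distance ∝ its rate ∝ 1/√M, so d_CH₃NH₂/d_HCl = √(M_HCl/M_CH₃NH₂) = √(36.46/31.06) = 1.083.
With d_CH₃NH₂ + d_HCl = 1360 mm, d_HCl = 1360/(1 + 1.083) = 652.8 mm.
d_CH₃NH₂ = 1360 − 652.8 = 707.2 mm.

707.2 mm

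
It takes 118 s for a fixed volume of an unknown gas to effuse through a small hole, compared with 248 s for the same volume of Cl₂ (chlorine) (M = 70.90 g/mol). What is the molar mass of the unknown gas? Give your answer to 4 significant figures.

16.05 g/mol

Graham's law gives t_X/t_Cl₂ = √(M_X/M_Cl₂).
118/248 = 0.4758 = √(M_X/70.90)
M_X = 70.90 × 0.4758² = 70.90 × 0.2264 = 16.05 g/mol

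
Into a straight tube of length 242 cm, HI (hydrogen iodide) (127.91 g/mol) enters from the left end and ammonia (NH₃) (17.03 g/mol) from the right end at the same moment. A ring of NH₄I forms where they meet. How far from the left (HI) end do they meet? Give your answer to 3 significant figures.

Graham's law gives d_HI/d_NH₃ = rate_HI/rate_NH₃ = √(M_NH₃/M_HI) = √(17.03/127.91) = 0.3649.
With d_HI + d_NH₃ = 242 cm, d_NH₃ = 242/(1 + 0.3649) = 177.3 cm.
d_HI = 242 − 177.3 = 64.7 cm.

64.7 cm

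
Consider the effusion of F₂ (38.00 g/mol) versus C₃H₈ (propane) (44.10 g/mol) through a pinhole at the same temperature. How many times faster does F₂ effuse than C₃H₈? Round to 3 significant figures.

Since effusion rate ∝ 1/√M, rate_F₂/rate_C₃H₈ = √(M_C₃H₈/M_F₂) = √(44.10/38.00) = √1.161 = 1.08.

1.08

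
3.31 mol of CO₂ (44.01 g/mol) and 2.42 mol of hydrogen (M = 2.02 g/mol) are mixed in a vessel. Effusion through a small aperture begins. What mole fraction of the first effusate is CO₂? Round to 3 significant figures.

Effusion rate of each component ∝ n_i/√M_i (partial pressure × 1/√M).
Mole fraction of CO₂ in the effusate = (n_CO₂/√M_CO₂) / (n_CO₂/√M_CO₂ + n_H₂/√M_H₂)
= (3.31/√44.01) / (3.31/√44.01 + 2.42/√2.02) = 0.4989/(0.4989 + 1.703) = 0.227.

0.227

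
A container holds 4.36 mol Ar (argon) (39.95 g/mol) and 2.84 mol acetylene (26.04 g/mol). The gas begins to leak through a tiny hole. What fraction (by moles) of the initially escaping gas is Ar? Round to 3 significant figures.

Rate_i ∝ x_i/√M_i (Graham's law weighted by mole fraction), so the effusate composition follows n_i/√M_i.
Mole fraction of Ar in the effusate = (n_Ar/√M_Ar) / (n_Ar/√M_Ar + n_C₂H₂/√M_C₂H₂)
= (4.36/√39.95) / (4.36/√39.95 + 2.84/√26.04) = 0.6898/(0.6898 + 0.5565) = 0.553.

0.553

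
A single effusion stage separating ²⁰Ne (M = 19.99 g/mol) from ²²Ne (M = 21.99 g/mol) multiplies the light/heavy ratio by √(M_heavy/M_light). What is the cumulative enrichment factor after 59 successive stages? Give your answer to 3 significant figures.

16.7

Each stage multiplies the ratio by α = √(21.99/19.99), so after 59 stages the overall factor is α^59 = (21.99/19.99)^(59/2).
= 1.10005^(59/2) = 16.7.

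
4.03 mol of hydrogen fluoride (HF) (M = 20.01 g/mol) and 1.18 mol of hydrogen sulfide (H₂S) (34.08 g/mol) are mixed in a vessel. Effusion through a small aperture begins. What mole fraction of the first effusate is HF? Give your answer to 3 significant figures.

0.817

Rate_i ∝ x_i/√M_i (Graham's law weighted by mole fraction), so the effusate composition follows n_i/√M_i.
So x_HF in the escaping gas = (n_HF/√M_HF) / Σ(n_i/√M_i)
= (4.03/√20.01) / (4.03/√20.01 + 1.18/√34.08) = 0.9009/(0.9009 + 0.2021) = 0.817.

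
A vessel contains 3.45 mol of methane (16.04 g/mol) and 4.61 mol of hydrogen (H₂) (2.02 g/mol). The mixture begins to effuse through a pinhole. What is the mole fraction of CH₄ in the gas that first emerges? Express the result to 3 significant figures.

Effusion rate of each component ∝ n_i/√M_i (partial pressure × 1/√M).
Mole fraction of CH₄ in the effusate = (n_CH₄/√M_CH₄) / (n_CH₄/√M_CH₄ + n_H₂/√M_H₂)
= (3.45/√16.04) / (3.45/√16.04 + 4.61/√2.02) = 0.8614/(0.8614 + 3.244) = 0.210.

0.210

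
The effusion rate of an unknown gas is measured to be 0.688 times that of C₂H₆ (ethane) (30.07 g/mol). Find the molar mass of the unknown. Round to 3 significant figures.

63.5 g/mol

By Graham's law, rate_X/rate_C₂H₆ = √(M_C₂H₆/M_X).
0.688 = √(30.07/M_X)
M_X = 30.07 / 0.688² = 30.07 / 0.4733 = 63.5 g/mol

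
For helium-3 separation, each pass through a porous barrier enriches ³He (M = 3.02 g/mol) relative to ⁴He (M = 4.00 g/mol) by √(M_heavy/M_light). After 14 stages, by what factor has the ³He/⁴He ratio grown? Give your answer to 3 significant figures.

After 14 stages the ratio has grown by (√(4.00/3.02))^14 = (4.00/3.02)^(14/2).
= 1.32450^7 = 7.15.

7.15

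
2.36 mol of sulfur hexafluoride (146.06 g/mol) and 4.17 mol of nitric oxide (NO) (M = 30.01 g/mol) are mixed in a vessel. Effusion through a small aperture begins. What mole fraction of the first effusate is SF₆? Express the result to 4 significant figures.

Effusion rate of each component ∝ n_i/√M_i (partial pressure × 1/√M).
So x_SF₆ in the escaping gas = (n_SF₆/√M_SF₆) / Σ(n_i/√M_i)
= (2.36/√146.06) / (2.36/√146.06 + 4.17/√30.01) = 0.1953/(0.1953 + 0.7612) = 0.2042.

0.2042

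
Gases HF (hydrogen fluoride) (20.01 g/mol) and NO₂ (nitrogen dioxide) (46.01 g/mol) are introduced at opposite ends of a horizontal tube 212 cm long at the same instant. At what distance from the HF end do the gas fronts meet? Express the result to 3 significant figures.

128 cm

Graham's law gives d_HF/d_NO₂ = rate_HF/rate_NO₂ = √(M_NO₂/M_HF) = √(46.01/20.01) = 1.516.
With d_HF + d_NO₂ = 212 cm, d_NO₂ = 212/(1 + 1.516) = 84.25 cm.
d_HF = 212 − 84.25 = 128 cm.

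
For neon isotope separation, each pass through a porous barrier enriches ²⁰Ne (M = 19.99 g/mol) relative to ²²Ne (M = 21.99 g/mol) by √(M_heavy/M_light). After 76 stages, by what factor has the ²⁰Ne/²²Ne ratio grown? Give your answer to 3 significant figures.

After 76 stages the ratio has grown by (√(21.99/19.99))^76 = (21.99/19.99)^(76/2).
= 1.10005^38 = 37.5.

37.5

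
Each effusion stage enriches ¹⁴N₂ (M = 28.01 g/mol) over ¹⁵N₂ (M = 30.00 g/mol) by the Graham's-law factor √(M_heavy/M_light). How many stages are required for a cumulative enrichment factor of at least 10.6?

Single-stage factor α = √(30.00/28.01), so ln α = ½ ln(1.07105) = 0.03432.
Need α^N ≥ 10.6 ⇒ N ≥ ln(10.6) / ln α = 2.361 / 0.03432 = 68.79.
Rounding up, N = 69 stages.

69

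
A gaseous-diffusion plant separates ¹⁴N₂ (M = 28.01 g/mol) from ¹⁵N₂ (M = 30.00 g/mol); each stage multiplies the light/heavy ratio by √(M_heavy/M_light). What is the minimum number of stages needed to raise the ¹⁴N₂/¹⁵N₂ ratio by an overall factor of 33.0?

102

Single-stage factor α = √(30.00/28.01), so ln α = ½ ln(1.07105) = 0.03432.
Need α^N ≥ 33.0 ⇒ N ≥ ln(33.0) / ln α = 3.497 / 0.03432 = 101.89.
So at least 102 stages are needed.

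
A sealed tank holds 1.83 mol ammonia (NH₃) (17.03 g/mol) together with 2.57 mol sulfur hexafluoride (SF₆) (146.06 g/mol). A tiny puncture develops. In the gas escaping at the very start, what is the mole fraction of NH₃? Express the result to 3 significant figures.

0.676

The effusion rate of species i is ∝ p_i/√M_i ∝ n_i/√M_i.
So x_NH₃ in the escaping gas = (n_NH₃/√M_NH₃) / Σ(n_i/√M_i)
= (1.83/√17.03) / (1.83/√17.03 + 2.57/√146.06) = 0.4434/(0.4434 + 0.2127) = 0.676.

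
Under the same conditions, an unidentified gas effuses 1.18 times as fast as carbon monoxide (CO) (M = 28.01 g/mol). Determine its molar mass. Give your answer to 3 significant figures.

By Graham's law, rate_X/rate_CO = √(M_CO/M_X).
1.18 = √(28.01/M_X)
M_X = 28.01 / 1.18² = 28.01 / 1.392 = 20.1 g/mol

20.1 g/mol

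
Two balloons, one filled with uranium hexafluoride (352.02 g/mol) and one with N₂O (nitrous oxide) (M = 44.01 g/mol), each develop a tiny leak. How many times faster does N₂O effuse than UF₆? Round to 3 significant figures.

2.83

By Graham's law, rate_N₂O/rate_UF₆ = √(M_UF₆/M_N₂O) = √(352.02/44.01) = √7.999 = 2.83.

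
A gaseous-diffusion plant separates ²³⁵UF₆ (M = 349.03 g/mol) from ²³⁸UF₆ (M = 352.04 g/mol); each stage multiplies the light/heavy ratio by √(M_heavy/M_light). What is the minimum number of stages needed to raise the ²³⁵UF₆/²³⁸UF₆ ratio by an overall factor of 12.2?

583

With α = √(352.04/349.03) per stage, ln α = ½ ln(1.00862) = 0.004293.
Need α^N ≥ 12.2 ⇒ N ≥ ln(12.2) / ln α = 2.501 / 0.004293 = 582.61.
Rounding up, N = 583 stages.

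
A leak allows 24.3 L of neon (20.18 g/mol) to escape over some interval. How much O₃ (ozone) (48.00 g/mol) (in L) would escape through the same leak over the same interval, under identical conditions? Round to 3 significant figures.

By Graham's law, rate_O₃/rate_Ne = √(M_Ne/M_O₃) = √(20.18/48.00) = √0.4204 = 0.6484.
So the volume for O₃ is 24.3 × 0.6484 = 15.8 L.

15.8 L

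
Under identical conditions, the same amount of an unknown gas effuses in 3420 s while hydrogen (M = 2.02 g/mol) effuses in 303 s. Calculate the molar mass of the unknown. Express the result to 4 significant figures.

257.3 g/mol

Graham's law gives t_X/t_H₂ = √(M_X/M_H₂).
3420/303 = 11.29 = √(M_X/2.02)
M_X = 2.02 × 11.29² = 2.02 × 127.4 = 257.3 g/mol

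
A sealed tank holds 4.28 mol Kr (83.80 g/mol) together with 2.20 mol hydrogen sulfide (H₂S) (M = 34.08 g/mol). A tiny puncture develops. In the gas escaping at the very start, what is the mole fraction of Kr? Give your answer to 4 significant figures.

The effusion rate of species i is ∝ p_i/√M_i ∝ n_i/√M_i.
Mole fraction of Kr in the effusate = (n_Kr/√M_Kr) / (n_Kr/√M_Kr + n_H₂S/√M_H₂S)
= (4.28/√83.80) / (4.28/√83.80 + 2.20/√34.08) = 0.4675/(0.4675 + 0.3769) = 0.5537.

0.5537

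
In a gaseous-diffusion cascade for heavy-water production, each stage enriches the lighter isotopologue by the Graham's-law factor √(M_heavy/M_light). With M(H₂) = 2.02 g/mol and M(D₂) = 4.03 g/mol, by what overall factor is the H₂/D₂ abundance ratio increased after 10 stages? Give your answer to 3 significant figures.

Overall factor = α^10 with α = √(4.03/2.02), i.e. (4.03/2.02)^(10/2).
= 1.99505^5 = 31.6.

31.6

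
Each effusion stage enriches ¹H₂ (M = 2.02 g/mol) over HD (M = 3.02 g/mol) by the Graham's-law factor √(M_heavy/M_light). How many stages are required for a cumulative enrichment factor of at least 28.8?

Single-stage factor α = √(3.02/2.02), so ln α = ½ ln(1.49505) = 0.2011.
Need α^N ≥ 28.8 ⇒ N ≥ ln(28.8) / ln α = 3.360 / 0.2011 = 16.71.
Rounding up, N = 17 stages.

17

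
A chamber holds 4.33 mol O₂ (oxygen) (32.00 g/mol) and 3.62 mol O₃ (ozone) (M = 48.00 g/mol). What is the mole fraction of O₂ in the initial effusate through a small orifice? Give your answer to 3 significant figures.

0.594

Rate_i ∝ x_i/√M_i (Graham's law weighted by mole fraction), so the effusate composition follows n_i/√M_i.
x_O₂(eff) = (n_O₂/√M_O₂) / (n_O₂/√M_O₂ + n_O₃/√M_O₃)
= (4.33/√32.00) / (4.33/√32.00 + 3.62/√48.00) = 0.7654/(0.7654 + 0.5225) = 0.594.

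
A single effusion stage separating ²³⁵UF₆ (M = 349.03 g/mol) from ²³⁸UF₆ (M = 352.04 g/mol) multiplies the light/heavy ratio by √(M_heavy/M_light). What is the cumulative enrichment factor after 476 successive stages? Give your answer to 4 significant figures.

After 476 stages the ratio has grown by (√(352.04/349.03))^476 = (352.04/349.03)^(476/2).
= 1.00862^238 = 7.719.

7.719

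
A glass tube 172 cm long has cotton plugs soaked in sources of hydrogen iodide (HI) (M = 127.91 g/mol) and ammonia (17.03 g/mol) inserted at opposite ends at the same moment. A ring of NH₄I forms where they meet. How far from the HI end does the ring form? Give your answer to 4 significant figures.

In equal time, each gas travels a distance ∝ its rate ∝ 1/√M, so d_HI/d_NH₃ = √(M_NH₃/M_HI) = √(17.03/127.91) = 0.3649.
With d_HI + d_NH₃ = 172 cm, d_NH₃ = 172/(1 + 0.3649) = 126.0 cm.
d_HI = 172 − 126.0 = 45.98 cm.

45.98 cm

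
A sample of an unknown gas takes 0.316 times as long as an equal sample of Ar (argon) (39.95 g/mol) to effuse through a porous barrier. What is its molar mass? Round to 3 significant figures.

Graham's law gives t_X/t_Ar = √(M_X/M_Ar).
0.316 = √(M_X/39.95)
M_X = 39.95 × 0.316² = 39.95 × 0.09986 = 3.99 g/mol

3.99 g/mol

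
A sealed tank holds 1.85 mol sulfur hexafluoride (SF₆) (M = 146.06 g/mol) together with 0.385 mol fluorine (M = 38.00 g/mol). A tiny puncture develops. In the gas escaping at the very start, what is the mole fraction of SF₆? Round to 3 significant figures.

Each component's effusion rate ∝ (its partial pressure)·(1/√M) ∝ n_i/√M_i.
x_SF₆(eff) = (n_SF₆/√M_SF₆) / (n_SF₆/√M_SF₆ + n_F₂/√M_F₂)
= (1.85/√146.06) / (1.85/√146.06 + 0.385/√38.00) = 0.1531/(0.1531 + 0.06246) = 0.710.

0.710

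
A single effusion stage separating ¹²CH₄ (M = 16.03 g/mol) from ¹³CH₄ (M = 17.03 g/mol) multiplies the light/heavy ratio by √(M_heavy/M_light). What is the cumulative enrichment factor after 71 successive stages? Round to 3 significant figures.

The single-stage factor is √(M_heavy/M_light), so 71 stages give [√(17.03/16.03)]^71 = (17.03/16.03)^(71/2).
= 1.06238^(71/2) = 8.57.

8.57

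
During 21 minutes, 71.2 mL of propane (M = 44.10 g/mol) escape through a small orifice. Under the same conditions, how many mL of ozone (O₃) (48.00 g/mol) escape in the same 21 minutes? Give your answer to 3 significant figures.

68.2 mL

Since effusion rate ∝ 1/√M, rate_O₃/rate_C₃H₈ = √(M_C₃H₈/M_O₃) = √(44.10/48.00) = √0.9188 = 0.9585.
So the volume for O₃ is 71.2 × 0.9585 = 68.2 mL.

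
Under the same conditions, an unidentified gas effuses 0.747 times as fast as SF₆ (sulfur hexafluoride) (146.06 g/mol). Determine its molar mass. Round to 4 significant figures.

261.8 g/mol

Using Graham's law: rate_X/rate_SF₆ = √(M_SF₆/M_X).
0.747 = √(146.06/M_X)
M_X = 146.06 / 0.747² = 146.06 / 0.5580 = 261.8 g/mol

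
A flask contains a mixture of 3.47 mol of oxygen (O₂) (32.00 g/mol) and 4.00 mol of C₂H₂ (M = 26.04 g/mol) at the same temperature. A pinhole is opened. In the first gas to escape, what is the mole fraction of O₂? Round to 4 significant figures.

Rate_i ∝ x_i/√M_i (Graham's law weighted by mole fraction), so the effusate composition follows n_i/√M_i.
Mole fraction of O₂ in the effusate = (n_O₂/√M_O₂) / (n_O₂/√M_O₂ + n_C₂H₂/√M_C₂H₂)
= (3.47/√32.00) / (3.47/√32.00 + 4.00/√26.04) = 0.6134/(0.6134 + 0.7839) = 0.4390.

0.4390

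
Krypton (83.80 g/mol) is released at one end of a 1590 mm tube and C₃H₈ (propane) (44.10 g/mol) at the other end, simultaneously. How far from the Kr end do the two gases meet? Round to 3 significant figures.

In equal time, each gas travels a distance ∝ its rate ∝ 1/√M, so d_Kr/d_C₃H₈ = √(M_C₃H₈/M_Kr) = √(44.10/83.80) = 0.7254.
With d_Kr + d_C₃H₈ = 1590 mm, d_C₃H₈ = 1590/(1 + 0.7254) = 921.5 mm.
d_Kr = 1590 − 921.5 = 668 mm.

668 mm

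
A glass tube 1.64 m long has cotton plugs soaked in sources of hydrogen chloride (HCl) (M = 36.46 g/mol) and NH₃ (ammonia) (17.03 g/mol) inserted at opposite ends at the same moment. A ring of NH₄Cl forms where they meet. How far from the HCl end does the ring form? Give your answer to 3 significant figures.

0.666 m

The fronts meet when d_HCl + d_NH₃ = L with d_HCl/d_NH₃ = √(M_NH₃/M_HCl) (Graham's law). Here √(M_NH₃/M_HCl) = √(17.03/36.46) = 0.6834.
With d_HCl + d_NH₃ = 1.64 m, d_NH₃ = 1.64/(1 + 0.6834) = 0.9742 m.
d_HCl = 1.64 − 0.9742 = 0.666 m.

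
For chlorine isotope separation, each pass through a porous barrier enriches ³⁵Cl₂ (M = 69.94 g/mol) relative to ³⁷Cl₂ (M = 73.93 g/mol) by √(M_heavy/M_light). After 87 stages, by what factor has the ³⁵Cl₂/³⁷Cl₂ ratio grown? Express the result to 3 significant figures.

11.2

Each stage multiplies the ratio by α = √(73.93/69.94), so after 87 stages the overall factor is α^87 = (73.93/69.94)^(87/2).
= 1.05705^(87/2) = 11.2.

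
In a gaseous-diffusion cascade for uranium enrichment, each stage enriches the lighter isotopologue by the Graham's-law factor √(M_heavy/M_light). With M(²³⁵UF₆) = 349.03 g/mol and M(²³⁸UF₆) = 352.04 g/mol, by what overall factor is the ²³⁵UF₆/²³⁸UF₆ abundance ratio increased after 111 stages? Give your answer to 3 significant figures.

1.61

Overall factor = α^111 with α = √(352.04/349.03), i.e. (352.04/349.03)^(111/2).
= 1.00862^(111/2) = 1.61.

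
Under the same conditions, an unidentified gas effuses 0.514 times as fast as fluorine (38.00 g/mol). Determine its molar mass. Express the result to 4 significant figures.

From Graham's law, rate_X/rate_F₂ = √(M_F₂/M_X).
0.514 = √(38.00/M_X)
M_X = 38.00 / 0.514² = 38.00 / 0.2642 = 143.8 g/mol

143.8 g/mol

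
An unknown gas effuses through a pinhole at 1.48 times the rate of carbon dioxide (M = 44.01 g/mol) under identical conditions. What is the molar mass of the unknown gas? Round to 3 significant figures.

By Graham's law, rate_X/rate_CO₂ = √(M_CO₂/M_X).
1.48 = √(44.01/M_X)
M_X = 44.01 / 1.48² = 44.01 / 2.190 = 20.1 g/mol

20.1 g/mol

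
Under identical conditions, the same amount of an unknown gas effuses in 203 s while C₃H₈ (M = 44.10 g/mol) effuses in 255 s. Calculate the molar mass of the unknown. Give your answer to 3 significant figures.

Since effusion rate ∝ 1/√M, t_X/t_C₃H₈ = √(M_X/M_C₃H₈).
203/255 = 0.7961 = √(M_X/44.10)
M_X = 44.10 × 0.7961² = 44.10 × 0.6337 = 27.9 g/mol

27.9 g/mol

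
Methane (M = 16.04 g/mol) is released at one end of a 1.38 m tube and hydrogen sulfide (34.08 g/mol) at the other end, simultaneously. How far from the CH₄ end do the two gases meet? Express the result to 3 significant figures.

The fronts meet when d_CH₄ + d_H₂S = L with d_CH₄/d_H₂S = √(M_H₂S/M_CH₄) (Graham's law). Here √(M_H₂S/M_CH₄) = √(34.08/16.04) = 1.458.
With d_CH₄ + d_H₂S = 1.38 m, d_H₂S = 1.38/(1 + 1.458) = 0.5615 m.
d_CH₄ = 1.38 − 0.5615 = 0.818 m.

0.818 m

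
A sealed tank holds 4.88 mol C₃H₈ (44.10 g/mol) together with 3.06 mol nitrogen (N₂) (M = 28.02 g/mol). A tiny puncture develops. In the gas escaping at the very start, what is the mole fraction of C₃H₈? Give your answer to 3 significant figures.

0.560

The effusion rate of species i is ∝ p_i/√M_i ∝ n_i/√M_i.
So x_C₃H₈ in the escaping gas = (n_C₃H₈/√M_C₃H₈) / Σ(n_i/√M_i)
= (4.88/√44.10) / (4.88/√44.10 + 3.06/√28.02) = 0.7349/(0.7349 + 0.5781) = 0.560.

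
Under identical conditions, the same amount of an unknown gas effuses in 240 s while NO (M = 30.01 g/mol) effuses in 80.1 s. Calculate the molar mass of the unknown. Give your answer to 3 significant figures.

269 g/mol

Using Graham's law: t_X/t_NO = √(M_X/M_NO).
240/80.1 = 2.996 = √(M_X/30.01)
M_X = 30.01 × 2.996² = 30.01 × 8.978 = 269 g/mol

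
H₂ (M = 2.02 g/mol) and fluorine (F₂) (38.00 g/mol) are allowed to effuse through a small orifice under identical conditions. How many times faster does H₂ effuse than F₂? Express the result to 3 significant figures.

4.34

By Graham's law, rate_H₂/rate_F₂ = √(M_F₂/M_H₂) = √(38.00/2.02) = √18.81 = 4.34.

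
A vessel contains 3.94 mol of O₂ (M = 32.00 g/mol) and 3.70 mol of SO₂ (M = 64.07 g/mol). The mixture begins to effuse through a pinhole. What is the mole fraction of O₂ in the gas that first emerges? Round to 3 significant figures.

0.601

Effusion rate of each component ∝ n_i/√M_i (partial pressure × 1/√M).
So x_O₂ in the escaping gas = (n_O₂/√M_O₂) / Σ(n_i/√M_i)
= (3.94/√32.00) / (3.94/√32.00 + 3.70/√64.07) = 0.6965/(0.6965 + 0.4622) = 0.601.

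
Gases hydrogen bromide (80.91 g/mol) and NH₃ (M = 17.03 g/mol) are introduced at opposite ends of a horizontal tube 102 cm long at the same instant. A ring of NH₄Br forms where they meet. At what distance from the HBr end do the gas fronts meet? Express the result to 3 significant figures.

32.1 cm

Distances travelled in equal time are proportional to diffusion rates, so d_HBr/d_NH₃ = √(M_NH₃/M_HBr) = √(17.03/80.91) = 0.4588.
With d_HBr + d_NH₃ = 102 cm, d_NH₃ = 102/(1 + 0.4588) = 69.92 cm.
d_HBr = 102 − 69.92 = 32.1 cm.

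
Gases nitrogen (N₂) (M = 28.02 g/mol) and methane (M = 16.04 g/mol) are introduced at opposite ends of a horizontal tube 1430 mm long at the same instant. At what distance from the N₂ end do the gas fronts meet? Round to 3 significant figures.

616 mm

In equal time, each gas travels a distance ∝ its rate ∝ 1/√M, so d_N₂/d_CH₄ = √(M_CH₄/M_N₂) = √(16.04/28.02) = 0.7566.
With d_N₂ + d_CH₄ = 1430 mm, d_CH₄ = 1430/(1 + 0.7566) = 814.1 mm.
d_N₂ = 1430 − 814.1 = 616 mm.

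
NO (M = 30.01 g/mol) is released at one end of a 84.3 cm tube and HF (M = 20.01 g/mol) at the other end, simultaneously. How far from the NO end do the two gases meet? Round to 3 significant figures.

37.9 cm

The fronts meet when d_NO + d_HF = L with d_NO/d_HF = √(M_HF/M_NO) (Graham's law). Here √(M_HF/M_NO) = √(20.01/30.01) = 0.8166.
With d_NO + d_HF = 84.3 cm, d_HF = 84.3/(1 + 0.8166) = 46.41 cm.
d_NO = 84.3 − 46.41 = 37.9 cm.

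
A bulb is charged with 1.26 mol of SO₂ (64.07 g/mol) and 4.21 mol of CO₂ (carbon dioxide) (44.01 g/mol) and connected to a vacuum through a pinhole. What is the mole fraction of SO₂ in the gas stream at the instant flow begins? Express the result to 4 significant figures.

0.1987

Rate_i ∝ x_i/√M_i (Graham's law weighted by mole fraction), so the effusate composition follows n_i/√M_i.
x_SO₂(eff) = (n_SO₂/√M_SO₂) / (n_SO₂/√M_SO₂ + n_CO₂/√M_CO₂)
= (1.26/√64.07) / (1.26/√64.07 + 4.21/√44.01) = 0.1574/(0.1574 + 0.6346) = 0.1987.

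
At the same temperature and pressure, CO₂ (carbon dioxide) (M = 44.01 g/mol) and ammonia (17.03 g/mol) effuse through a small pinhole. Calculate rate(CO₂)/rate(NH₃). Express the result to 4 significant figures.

Graham's law gives rate_CO₂/rate_NH₃ = √(M_NH₃/M_CO₂) = √(17.03/44.01) = √0.3870 = 0.6221.

0.6221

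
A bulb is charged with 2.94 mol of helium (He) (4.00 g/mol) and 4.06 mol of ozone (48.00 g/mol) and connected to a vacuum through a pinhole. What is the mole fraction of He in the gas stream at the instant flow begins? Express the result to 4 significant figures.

0.7150

The effusion rate of species i is ∝ p_i/√M_i ∝ n_i/√M_i.
So x_He in the escaping gas = (n_He/√M_He) / Σ(n_i/√M_i)
= (2.94/√4.00) / (2.94/√4.00 + 4.06/√48.00) = 1.470/(1.470 + 0.5860) = 0.7150.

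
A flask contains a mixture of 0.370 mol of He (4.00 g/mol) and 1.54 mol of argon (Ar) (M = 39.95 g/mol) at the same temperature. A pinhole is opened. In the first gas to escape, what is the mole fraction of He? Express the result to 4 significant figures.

0.4316

The effusion rate of species i is ∝ p_i/√M_i ∝ n_i/√M_i.
Mole fraction of He in the effusate = (n_He/√M_He) / (n_He/√M_He + n_Ar/√M_Ar)
= (0.370/√4.00) / (0.370/√4.00 + 1.54/√39.95) = 0.1850/(0.1850 + 0.2436) = 0.4316.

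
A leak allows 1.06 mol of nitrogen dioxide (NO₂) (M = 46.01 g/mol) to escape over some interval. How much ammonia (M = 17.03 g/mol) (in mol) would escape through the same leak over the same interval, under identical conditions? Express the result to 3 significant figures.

1.74 mol

Graham's law gives rate_NH₃/rate_NO₂ = √(M_NO₂/M_NH₃) = √(46.01/17.03) = √2.702 = 1.644.
So the amount for NH₃ is 1.06 × 1.644 = 1.74 mol.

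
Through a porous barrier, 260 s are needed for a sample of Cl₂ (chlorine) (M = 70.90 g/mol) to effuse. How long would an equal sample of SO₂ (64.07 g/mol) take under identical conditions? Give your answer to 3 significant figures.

Since effusion rate ∝ 1/√M, t_SO₂/t_Cl₂ = √(M_SO₂/M_Cl₂) = √(64.07/70.90) = √0.9037 = 0.9506.
So the time for SO₂ is 260 × 0.9506 = 247 s.

247 s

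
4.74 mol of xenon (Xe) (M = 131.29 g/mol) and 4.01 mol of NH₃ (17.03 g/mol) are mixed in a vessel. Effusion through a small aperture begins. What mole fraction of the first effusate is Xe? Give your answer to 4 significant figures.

0.2986

The effusion rate of species i is ∝ p_i/√M_i ∝ n_i/√M_i.
So x_Xe in the escaping gas = (n_Xe/√M_Xe) / Σ(n_i/√M_i)
= (4.74/√131.29) / (4.74/√131.29 + 4.01/√17.03) = 0.4137/(0.4137 + 0.9717) = 0.2986.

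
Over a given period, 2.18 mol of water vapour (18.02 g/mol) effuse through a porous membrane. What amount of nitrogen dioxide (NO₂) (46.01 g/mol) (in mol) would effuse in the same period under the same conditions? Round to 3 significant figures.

1.36 mol

By Graham's law, rate_NO₂/rate_H₂O = √(M_H₂O/M_NO₂) = √(18.02/46.01) = √0.3917 = 0.6258.
So the amount for NO₂ is 2.18 × 0.6258 = 1.36 mol.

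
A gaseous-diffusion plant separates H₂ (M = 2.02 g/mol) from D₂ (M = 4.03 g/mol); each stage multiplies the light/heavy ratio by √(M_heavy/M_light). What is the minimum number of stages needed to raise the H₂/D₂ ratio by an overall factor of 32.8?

11

Per stage α = (4.03/2.02)^(1/2) = 1.99505^0.5, giving ln α = 0.3453.
Need α^N ≥ 32.8 ⇒ N ≥ ln(32.8) / ln α = 3.490 / 0.3453 = 10.11.
Minimum whole number of stages: N = 11.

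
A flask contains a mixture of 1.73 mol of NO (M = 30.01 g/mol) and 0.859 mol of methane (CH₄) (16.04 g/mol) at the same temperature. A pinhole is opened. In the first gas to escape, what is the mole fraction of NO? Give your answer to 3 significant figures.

Rate_i ∝ x_i/√M_i (Graham's law weighted by mole fraction), so the effusate composition follows n_i/√M_i.
x_NO(eff) = (n_NO/√M_NO) / (n_NO/√M_NO + n_CH₄/√M_CH₄)
= (1.73/√30.01) / (1.73/√30.01 + 0.859/√16.04) = 0.3158/(0.3158 + 0.2145) = 0.596.

0.596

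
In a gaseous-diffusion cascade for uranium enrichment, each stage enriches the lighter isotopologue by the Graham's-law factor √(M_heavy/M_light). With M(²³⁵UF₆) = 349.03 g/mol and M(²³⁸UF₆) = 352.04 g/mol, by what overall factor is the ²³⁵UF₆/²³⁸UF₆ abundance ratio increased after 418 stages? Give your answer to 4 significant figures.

6.017

The single-stage factor is √(M_heavy/M_light), so 418 stages give [√(352.04/349.03)]^418 = (352.04/349.03)^(418/2).
= 1.00862^209 = 6.017.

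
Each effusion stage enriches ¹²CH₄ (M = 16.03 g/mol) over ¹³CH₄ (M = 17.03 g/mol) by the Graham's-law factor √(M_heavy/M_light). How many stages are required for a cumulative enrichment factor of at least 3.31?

40

Single-stage factor α = √(17.03/16.03), so ln α = ½ ln(1.06238) = 0.03026.
Need α^N ≥ 3.31 ⇒ N ≥ ln(3.31) / ln α = 1.197 / 0.03026 = 39.56.
So at least 40 stages are needed.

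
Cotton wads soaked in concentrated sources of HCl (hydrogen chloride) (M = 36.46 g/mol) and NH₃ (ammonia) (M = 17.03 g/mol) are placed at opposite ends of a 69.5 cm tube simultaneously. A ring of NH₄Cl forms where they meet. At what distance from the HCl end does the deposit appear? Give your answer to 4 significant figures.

28.22 cm

Distances travelled in equal time are proportional to diffusion rates, so d_HCl/d_NH₃ = √(M_NH₃/M_HCl) = √(17.03/36.46) = 0.6834.
With d_HCl + d_NH₃ = 69.5 cm, d_NH₃ = 69.5/(1 + 0.6834) = 41.28 cm.
d_HCl = 69.5 − 41.28 = 28.22 cm.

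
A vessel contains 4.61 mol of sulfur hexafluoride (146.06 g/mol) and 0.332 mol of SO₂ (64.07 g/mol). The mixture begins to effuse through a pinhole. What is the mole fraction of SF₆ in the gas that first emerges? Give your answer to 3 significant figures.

Effusion rate of each component ∝ n_i/√M_i (partial pressure × 1/√M).
So x_SF₆ in the escaping gas = (n_SF₆/√M_SF₆) / Σ(n_i/√M_i)
= (4.61/√146.06) / (4.61/√146.06 + 0.332/√64.07) = 0.3814/(0.3814 + 0.04148) = 0.902.

0.902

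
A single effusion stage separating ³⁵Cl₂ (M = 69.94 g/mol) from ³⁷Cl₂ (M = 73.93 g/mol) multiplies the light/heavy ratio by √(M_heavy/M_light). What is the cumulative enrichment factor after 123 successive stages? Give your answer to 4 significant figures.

The single-stage factor is √(M_heavy/M_light), so 123 stages give [√(73.93/69.94)]^123 = (73.93/69.94)^(123/2).
= 1.05705^(123/2) = 30.33.

30.33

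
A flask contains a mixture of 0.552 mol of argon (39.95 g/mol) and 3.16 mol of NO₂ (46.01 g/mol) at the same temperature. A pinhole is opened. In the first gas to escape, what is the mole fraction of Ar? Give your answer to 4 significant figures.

The effusion rate of species i is ∝ p_i/√M_i ∝ n_i/√M_i.
Mole fraction of Ar in the effusate = (n_Ar/√M_Ar) / (n_Ar/√M_Ar + n_NO₂/√M_NO₂)
= (0.552/√39.95) / (0.552/√39.95 + 3.16/√46.01) = 0.08733/(0.08733 + 0.4659) = 0.1579.

0.1579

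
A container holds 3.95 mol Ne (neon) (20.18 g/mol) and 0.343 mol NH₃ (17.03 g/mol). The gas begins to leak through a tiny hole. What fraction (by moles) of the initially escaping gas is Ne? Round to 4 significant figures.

0.9136

Each component's effusion rate ∝ (its partial pressure)·(1/√M) ∝ n_i/√M_i.
x_Ne(eff) = (n_Ne/√M_Ne) / (n_Ne/√M_Ne + n_NH₃/√M_NH₃)
= (3.95/√20.18) / (3.95/√20.18 + 0.343/√17.03) = 0.8793/(0.8793 + 0.08312) = 0.9136.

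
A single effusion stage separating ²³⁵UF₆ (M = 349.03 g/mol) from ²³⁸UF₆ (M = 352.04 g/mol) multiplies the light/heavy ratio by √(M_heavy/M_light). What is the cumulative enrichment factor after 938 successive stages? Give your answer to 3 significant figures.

Each stage multiplies the ratio by α = √(352.04/349.03), so after 938 stages the overall factor is α^938 = (352.04/349.03)^(938/2).
= 1.00862^469 = 56.1.

56.1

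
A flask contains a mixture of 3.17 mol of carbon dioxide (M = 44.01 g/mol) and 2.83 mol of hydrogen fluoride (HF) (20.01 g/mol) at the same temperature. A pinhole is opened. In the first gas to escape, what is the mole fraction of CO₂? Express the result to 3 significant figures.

The effusion rate of species i is ∝ p_i/√M_i ∝ n_i/√M_i.
So x_CO₂ in the escaping gas = (n_CO₂/√M_CO₂) / Σ(n_i/√M_i)
= (3.17/√44.01) / (3.17/√44.01 + 2.83/√20.01) = 0.4778/(0.4778 + 0.6326) = 0.430.

0.430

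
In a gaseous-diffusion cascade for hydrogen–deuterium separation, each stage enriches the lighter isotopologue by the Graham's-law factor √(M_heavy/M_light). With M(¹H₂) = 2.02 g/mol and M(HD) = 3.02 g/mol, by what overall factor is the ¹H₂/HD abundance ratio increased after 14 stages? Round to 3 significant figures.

After 14 stages the ratio has grown by (√(3.02/2.02))^14 = (3.02/2.02)^(14/2).
= 1.49505^7 = 16.7.

16.7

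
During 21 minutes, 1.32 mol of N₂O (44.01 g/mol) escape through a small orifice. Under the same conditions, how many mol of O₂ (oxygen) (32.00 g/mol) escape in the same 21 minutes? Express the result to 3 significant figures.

By Graham's law, rate_O₂/rate_N₂O = √(M_N₂O/M_O₂) = √(44.01/32.00) = √1.375 = 1.173.
So the amount for O₂ is 1.32 × 1.173 = 1.55 mol.

1.55 mol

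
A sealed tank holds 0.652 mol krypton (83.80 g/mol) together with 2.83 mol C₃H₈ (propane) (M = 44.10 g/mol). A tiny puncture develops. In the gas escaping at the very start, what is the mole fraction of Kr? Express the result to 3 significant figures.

0.143

Each component's effusion rate ∝ (its partial pressure)·(1/√M) ∝ n_i/√M_i.
x_Kr(eff) = (n_Kr/√M_Kr) / (n_Kr/√M_Kr + n_C₃H₈/√M_C₃H₈)
= (0.652/√83.80) / (0.652/√83.80 + 2.83/√44.10) = 0.07122/(0.07122 + 0.4262) = 0.143.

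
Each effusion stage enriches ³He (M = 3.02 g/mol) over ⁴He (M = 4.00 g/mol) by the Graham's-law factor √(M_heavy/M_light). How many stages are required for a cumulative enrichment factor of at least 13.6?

19

Per stage α = (4.00/3.02)^(1/2) = 1.32450^0.5, giving ln α = 0.1405.
Need α^N ≥ 13.6 ⇒ N ≥ ln(13.6) / ln α = 2.610 / 0.1405 = 18.57.
Rounding up, N = 19 stages.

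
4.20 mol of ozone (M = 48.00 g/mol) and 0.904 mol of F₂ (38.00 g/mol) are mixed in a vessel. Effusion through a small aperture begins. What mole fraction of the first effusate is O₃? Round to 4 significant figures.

0.8052

Rate_i ∝ x_i/√M_i (Graham's law weighted by mole fraction), so the effusate composition follows n_i/√M_i.
x_O₃(eff) = (n_O₃/√M_O₃) / (n_O₃/√M_O₃ + n_F₂/√M_F₂)
= (4.20/√48.00) / (4.20/√48.00 + 0.904/√38.00) = 0.6062/(0.6062 + 0.1466) = 0.8052.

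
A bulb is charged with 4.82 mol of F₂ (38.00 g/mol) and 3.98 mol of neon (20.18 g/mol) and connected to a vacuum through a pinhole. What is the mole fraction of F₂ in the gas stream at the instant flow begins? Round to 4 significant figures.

The effusion rate of species i is ∝ p_i/√M_i ∝ n_i/√M_i.
So x_F₂ in the escaping gas = (n_F₂/√M_F₂) / Σ(n_i/√M_i)
= (4.82/√38.00) / (4.82/√38.00 + 3.98/√20.18) = 0.7819/(0.7819 + 0.8860) = 0.4688.

0.4688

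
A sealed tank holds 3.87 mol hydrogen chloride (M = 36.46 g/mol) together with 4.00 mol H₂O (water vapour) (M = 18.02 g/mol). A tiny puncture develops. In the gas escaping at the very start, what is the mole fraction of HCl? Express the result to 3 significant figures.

Effusion rate of each component ∝ n_i/√M_i (partial pressure × 1/√M).
x_HCl(eff) = (n_HCl/√M_HCl) / (n_HCl/√M_HCl + n_H₂O/√M_H₂O)
= (3.87/√36.46) / (3.87/√36.46 + 4.00/√18.02) = 0.6409/(0.6409 + 0.9423) = 0.405.

0.405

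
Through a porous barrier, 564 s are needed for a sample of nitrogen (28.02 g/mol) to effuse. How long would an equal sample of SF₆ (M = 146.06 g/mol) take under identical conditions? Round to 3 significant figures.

1290 s

Using Graham's law: t_SF₆/t_N₂ = √(M_SF₆/M_N₂) = √(146.06/28.02) = √5.213 = 2.283.
So the time for SF₆ is 564 × 2.283 = 1290 s.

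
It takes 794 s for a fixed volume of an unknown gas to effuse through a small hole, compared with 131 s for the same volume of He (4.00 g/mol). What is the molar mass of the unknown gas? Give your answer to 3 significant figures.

147 g/mol

Since effusion rate ∝ 1/√M, t_X/t_He = √(M_X/M_He).
794/131 = 6.061 = √(M_X/4.00)
M_X = 4.00 × 6.061² = 4.00 × 36.74 = 147 g/mol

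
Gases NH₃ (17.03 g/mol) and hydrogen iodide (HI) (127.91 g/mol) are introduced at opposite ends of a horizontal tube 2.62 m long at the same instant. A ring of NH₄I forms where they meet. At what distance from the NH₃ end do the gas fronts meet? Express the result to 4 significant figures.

1.920 m

The fronts meet when d_NH₃ + d_HI = L with d_NH₃/d_HI = √(M_HI/M_NH₃) (Graham's law). Here √(M_HI/M_NH₃) = √(127.91/17.03) = 2.741.
With d_NH₃ + d_HI = 2.62 m, d_HI = 2.62/(1 + 2.741) = 0.7004 m.
d_NH₃ = 2.62 − 0.7004 = 1.920 m.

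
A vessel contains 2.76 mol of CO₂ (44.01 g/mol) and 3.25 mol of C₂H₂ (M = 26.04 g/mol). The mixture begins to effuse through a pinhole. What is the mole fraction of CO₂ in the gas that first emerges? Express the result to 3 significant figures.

Rate_i ∝ x_i/√M_i (Graham's law weighted by mole fraction), so the effusate composition follows n_i/√M_i.
Mole fraction of CO₂ in the effusate = (n_CO₂/√M_CO₂) / (n_CO₂/√M_CO₂ + n_C₂H₂/√M_C₂H₂)
= (2.76/√44.01) / (2.76/√44.01 + 3.25/√26.04) = 0.4160/(0.4160 + 0.6369) = 0.395.

0.395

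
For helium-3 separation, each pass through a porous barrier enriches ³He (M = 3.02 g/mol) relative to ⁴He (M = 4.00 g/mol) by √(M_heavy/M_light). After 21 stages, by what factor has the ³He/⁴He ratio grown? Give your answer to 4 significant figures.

19.12

After 21 stages the ratio has grown by (√(4.00/3.02))^21 = (4.00/3.02)^(21/2).
= 1.32450^(21/2) = 19.12.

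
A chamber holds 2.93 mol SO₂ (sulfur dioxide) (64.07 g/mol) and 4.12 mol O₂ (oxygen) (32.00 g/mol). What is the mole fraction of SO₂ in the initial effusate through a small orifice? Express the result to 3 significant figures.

0.334

The effusion rate of species i is ∝ p_i/√M_i ∝ n_i/√M_i.
So x_SO₂ in the escaping gas = (n_SO₂/√M_SO₂) / Σ(n_i/√M_i)
= (2.93/√64.07) / (2.93/√64.07 + 4.12/√32.00) = 0.3660/(0.3660 + 0.7283) = 0.334.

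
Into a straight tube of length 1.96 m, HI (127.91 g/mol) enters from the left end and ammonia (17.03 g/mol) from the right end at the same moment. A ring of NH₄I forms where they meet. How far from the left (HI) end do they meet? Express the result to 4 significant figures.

The fronts meet when d_HI + d_NH₃ = L with d_HI/d_NH₃ = √(M_NH₃/M_HI) (Graham's law). Here √(M_NH₃/M_HI) = √(17.03/127.91) = 0.3649.
With d_HI + d_NH₃ = 1.96 m, d_NH₃ = 1.96/(1 + 0.3649) = 1.436 m.
d_HI = 1.96 − 1.436 = 0.5240 m.

0.5240 m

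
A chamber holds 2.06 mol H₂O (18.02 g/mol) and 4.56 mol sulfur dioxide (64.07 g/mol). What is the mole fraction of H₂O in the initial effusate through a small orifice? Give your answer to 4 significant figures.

0.4600

Effusion rate of each component ∝ n_i/√M_i (partial pressure × 1/√M).
So x_H₂O in the escaping gas = (n_H₂O/√M_H₂O) / Σ(n_i/√M_i)
= (2.06/√18.02) / (2.06/√18.02 + 4.56/√64.07) = 0.4853/(0.4853 + 0.5697) = 0.4600.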